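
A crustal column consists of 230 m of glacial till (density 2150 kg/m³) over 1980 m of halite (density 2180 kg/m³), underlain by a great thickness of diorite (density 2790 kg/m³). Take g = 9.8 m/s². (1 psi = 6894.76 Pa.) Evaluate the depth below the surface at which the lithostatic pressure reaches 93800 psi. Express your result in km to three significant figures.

Pressure at base of upper layers: 2150×9.8×230 + 2180×9.8×1980 = 4.715×10^7 Pa = 6838 psi
Remaining pressure to be supplied by diorite: 6.467×10^8 − 4.715×10^7 = 5.996×10^8 Pa
Additional depth in diorite = 5.996×10^8 Pa / (2790 kg/m³ × 9.8 m/s²) = 21929 m
Total depth = 2210 m + 21929 m = 24139 m
= 24.139 km

24.1 km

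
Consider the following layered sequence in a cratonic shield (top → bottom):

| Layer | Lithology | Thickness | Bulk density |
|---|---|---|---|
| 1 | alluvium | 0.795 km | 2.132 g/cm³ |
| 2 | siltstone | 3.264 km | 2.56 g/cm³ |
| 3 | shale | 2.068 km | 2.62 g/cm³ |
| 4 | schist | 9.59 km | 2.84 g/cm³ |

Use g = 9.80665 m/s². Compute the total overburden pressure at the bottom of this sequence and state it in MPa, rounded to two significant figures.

420 MPa

alluvium: 2132 kg/m³ × 9.80665 m/s² × 795 m = 1.662×10^7 Pa = 16.62 MPa
siltstone: 2560 kg/m³ × 9.80665 m/s² × 3264 m = 8.194×10^7 Pa = 81.94 MPa
shale: 2620 kg/m³ × 9.80665 m/s² × 2068 m = 5.313×10^7 Pa = 53.13 MPa
schist: 2840 kg/m³ × 9.80665 m/s² × 9590 m = 2.671×10^8 Pa = 267.1 MPa
Total = 16.62 + 81.94 + 53.13 + 267.1 = 418.79 MPa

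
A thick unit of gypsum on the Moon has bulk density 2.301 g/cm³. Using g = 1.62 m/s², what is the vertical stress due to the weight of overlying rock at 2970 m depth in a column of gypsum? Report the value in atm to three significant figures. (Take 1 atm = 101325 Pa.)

gypsum: 2301 kg/m³ × 1.62 m/s² × 2970 m = 1.107×10^7 Pa = 109.3 atm

109 atm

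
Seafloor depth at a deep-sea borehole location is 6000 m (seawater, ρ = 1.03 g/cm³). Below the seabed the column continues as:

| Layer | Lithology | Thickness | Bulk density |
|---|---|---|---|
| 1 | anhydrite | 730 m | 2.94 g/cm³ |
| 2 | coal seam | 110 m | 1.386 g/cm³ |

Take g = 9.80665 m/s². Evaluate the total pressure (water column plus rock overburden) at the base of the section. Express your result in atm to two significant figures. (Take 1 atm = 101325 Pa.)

820 atm

seawater: 1030 kg/m³ × 9.80665 m/s² × 6000 m = 6.061×10^7 Pa = 598.1 atm
anhydrite: 2940 kg/m³ × 9.80665 m/s² × 730 m = 2.105×10^7 Pa = 207.7 atm
coal seam: 1386 kg/m³ × 9.80665 m/s² × 110 m = 1.495×10^6 Pa = 14.76 atm
Total = 598.1 + 207.7 + 14.76 = 820.60 atm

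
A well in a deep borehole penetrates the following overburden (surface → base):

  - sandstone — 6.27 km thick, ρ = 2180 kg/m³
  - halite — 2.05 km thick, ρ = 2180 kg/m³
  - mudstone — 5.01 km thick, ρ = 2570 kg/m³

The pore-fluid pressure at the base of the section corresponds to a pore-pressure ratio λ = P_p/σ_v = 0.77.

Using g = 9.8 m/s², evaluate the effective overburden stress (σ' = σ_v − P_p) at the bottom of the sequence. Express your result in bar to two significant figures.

700 bar

Overburden (lithostatic) stress σ_v:
sandstone: 2180 kg/m³ × 9.8 m/s² × 6270 m = 1.340×10^8 Pa = 134.0 MPa
halite: 2180 kg/m³ × 9.8 m/s² × 2050 m = 4.380×10^7 Pa = 43.80 MPa
mudstone: 2570 kg/m³ × 9.8 m/s² × 5010 m = 1.262×10^8 Pa = 126.2 MPa
Total = 134.0 + 43.80 + 126.2 = 303.93 MPa
Pore pressure P_p = λ·σ_v = 0.77 × 303.9 MPa = 234.0 MPa
Effective stress σ' = σ_v − P_p = 303.9 − 234.0 = 69.904 MPa = 699.04 bar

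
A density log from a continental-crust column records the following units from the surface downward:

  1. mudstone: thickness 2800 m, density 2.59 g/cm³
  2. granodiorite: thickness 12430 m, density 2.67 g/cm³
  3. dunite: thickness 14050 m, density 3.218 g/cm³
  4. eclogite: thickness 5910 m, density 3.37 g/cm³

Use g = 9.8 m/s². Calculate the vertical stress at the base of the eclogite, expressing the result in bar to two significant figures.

mudstone: 2590 kg/m³ × 9.8 m/s² × 2800 m = 7.107×10^7 Pa = 710.7 bar
granodiorite: 2670 kg/m³ × 9.8 m/s² × 12430 m = 3.252×10^8 Pa = 3252 bar
dunite: 3218 kg/m³ × 9.8 m/s² × 14050 m = 4.431×10^8 Pa = 4431 bar
eclogite: 3370 kg/m³ × 9.8 m/s² × 5910 m = 1.952×10^8 Pa = 1952 bar
Total = 710.7 + 3252 + 4431 + 1952 = 10346 bar

10000 bar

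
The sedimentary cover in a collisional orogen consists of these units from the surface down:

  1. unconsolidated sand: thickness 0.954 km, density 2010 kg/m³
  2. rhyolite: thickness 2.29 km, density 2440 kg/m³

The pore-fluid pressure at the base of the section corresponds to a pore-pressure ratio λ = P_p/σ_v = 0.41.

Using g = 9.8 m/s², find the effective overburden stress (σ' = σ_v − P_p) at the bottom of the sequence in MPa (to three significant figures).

Overburden (lithostatic) stress σ_v:
unconsolidated sand: 2010 kg/m³ × 9.8 m/s² × 954 m = 1.879×10^7 Pa = 18.79 MPa
rhyolite: 2440 kg/m³ × 9.8 m/s² × 2290 m = 5.476×10^7 Pa = 54.76 MPa
Total = 18.79 + 54.76 = 73.550 MPa
Pore pressure P_p = λ·σ_v = 0.41 × 73.55 MPa = 30.16 MPa
Effective stress σ' = σ_v − P_p = 73.55 − 30.16 = 43.395 MPa

43.4 MPa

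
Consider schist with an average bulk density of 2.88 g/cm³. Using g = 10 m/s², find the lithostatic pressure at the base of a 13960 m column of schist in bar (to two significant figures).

schist: 2880 kg/m³ × 10 m/s² × 13960 m = 4.020×10^8 Pa = 4020 bar

4000 bar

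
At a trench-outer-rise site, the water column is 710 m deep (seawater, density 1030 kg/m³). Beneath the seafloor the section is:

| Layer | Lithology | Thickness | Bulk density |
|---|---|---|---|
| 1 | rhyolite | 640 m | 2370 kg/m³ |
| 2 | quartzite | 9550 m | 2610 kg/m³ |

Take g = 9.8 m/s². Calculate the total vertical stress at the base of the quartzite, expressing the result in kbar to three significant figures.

seawater: 1030 kg/m³ × 9.8 m/s² × 710 m = 7.167×10^6 Pa = 0.07167 kbar
rhyolite: 2370 kg/m³ × 9.8 m/s² × 640 m = 1.486×10^7 Pa = 0.1486 kbar
quartzite: 2610 kg/m³ × 9.8 m/s² × 9550 m = 2.443×10^8 Pa = 2.443 kbar
Total = 0.07167 + 0.1486 + 2.443 = 2.6630 kbar

2.66 kbar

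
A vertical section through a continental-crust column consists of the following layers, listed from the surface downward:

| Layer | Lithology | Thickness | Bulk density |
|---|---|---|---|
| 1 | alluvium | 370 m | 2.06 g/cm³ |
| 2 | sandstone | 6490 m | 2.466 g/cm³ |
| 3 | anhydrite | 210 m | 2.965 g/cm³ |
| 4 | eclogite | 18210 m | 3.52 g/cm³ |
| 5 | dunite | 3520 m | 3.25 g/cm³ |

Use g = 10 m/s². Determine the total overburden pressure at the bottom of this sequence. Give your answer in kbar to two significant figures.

alluvium: 2060 kg/m³ × 10 m/s² × 370 m = 7.622×10^6 Pa = 0.07622 kbar
sandstone: 2466 kg/m³ × 10 m/s² × 6490 m = 1.600×10^8 Pa = 1.600 kbar
anhydrite: 2965 kg/m³ × 10 m/s² × 210 m = 6.226×10^6 Pa = 0.06227 kbar
eclogite: 3520 kg/m³ × 10 m/s² × 18210 m = 6.410×10^8 Pa = 6.410 kbar
dunite: 3250 kg/m³ × 10 m/s² × 3520 m = 1.144×10^8 Pa = 1.144 kbar
Total = 0.07622 + 1.600 + 0.06227 + 6.410 + 1.144 = 9.2928 kbar

9.3 kbar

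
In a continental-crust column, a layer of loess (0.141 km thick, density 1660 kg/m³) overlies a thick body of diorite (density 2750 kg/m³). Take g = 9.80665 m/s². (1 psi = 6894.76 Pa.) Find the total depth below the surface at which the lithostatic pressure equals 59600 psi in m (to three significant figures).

15300 m

Pressure at base of upper layers: 1660×9.80665×141 = 2.295×10^6 Pa = 332.9 psi
Remaining pressure to be supplied by diorite: 4.109×10^8 − 2.295×10^6 = 4.086×10^8 Pa
Additional depth in diorite = 4.086×10^8 Pa / (2750 kg/m³ × 9.80665 m/s²) = 15152 m
Total depth = 141 m + 15152 m = 15293 m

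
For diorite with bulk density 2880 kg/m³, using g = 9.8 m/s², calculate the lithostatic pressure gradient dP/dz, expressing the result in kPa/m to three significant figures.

28.2 kPa/m

dP/dz = ρg = 2880 kg/m³ × 9.8 m/s² = 28224 Pa/m
= 28224 Pa/m × (1 kPa/m / 1000.0 Pa/m) = 28.224 kPa/m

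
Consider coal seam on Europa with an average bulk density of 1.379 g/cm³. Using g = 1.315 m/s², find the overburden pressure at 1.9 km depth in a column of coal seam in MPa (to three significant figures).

3.45 MPa

coal seam: 1379 kg/m³ × 1.315 m/s² × 1900 m = 3.445×10^6 Pa = 3.445 MPa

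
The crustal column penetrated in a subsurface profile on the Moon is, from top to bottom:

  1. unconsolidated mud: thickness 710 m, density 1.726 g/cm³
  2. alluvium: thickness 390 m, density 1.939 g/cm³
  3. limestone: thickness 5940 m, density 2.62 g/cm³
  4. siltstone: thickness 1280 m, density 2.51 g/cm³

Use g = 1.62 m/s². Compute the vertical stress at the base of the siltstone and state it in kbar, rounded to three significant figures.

0.336 kbar

unconsolidated mud: 1726 kg/m³ × 1.62 m/s² × 710 m = 1.985×10^6 Pa = 0.01985 kbar
alluvium: 1939 kg/m³ × 1.62 m/s² × 390 m = 1.225×10^6 Pa = 0.01225 kbar
limestone: 2620 kg/m³ × 1.62 m/s² × 5940 m = 2.521×10^7 Pa = 0.2521 kbar
siltstone: 2510 kg/m³ × 1.62 m/s² × 1280 m = 5.205×10^6 Pa = 0.05205 kbar
Total = 0.01985 + 0.01225 + 0.2521 + 0.05205 = 0.33627 kbar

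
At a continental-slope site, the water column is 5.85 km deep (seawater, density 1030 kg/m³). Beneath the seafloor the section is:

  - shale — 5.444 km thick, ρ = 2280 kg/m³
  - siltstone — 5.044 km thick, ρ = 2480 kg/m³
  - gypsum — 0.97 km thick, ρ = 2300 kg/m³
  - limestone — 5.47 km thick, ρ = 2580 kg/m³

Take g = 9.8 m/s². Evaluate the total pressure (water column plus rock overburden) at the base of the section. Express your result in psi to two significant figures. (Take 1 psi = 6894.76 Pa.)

67000 psi

seawater: 1030 kg/m³ × 9.8 m/s² × 5850 m = 5.905×10^7 Pa = 8564 psi
shale: 2280 kg/m³ × 9.8 m/s² × 5444 m = 1.216×10^8 Pa = 17642 psi
siltstone: 2480 kg/m³ × 9.8 m/s² × 5044 m = 1.226×10^8 Pa = 17780 psi
gypsum: 2300 kg/m³ × 9.8 m/s² × 970 m = 2.186×10^7 Pa = 3171 psi
limestone: 2580 kg/m³ × 9.8 m/s² × 5470 m = 1.383×10^8 Pa = 20059 psi
Total = 8564 + 17642 + 17780 + 3171 + 20059 = 67217 psi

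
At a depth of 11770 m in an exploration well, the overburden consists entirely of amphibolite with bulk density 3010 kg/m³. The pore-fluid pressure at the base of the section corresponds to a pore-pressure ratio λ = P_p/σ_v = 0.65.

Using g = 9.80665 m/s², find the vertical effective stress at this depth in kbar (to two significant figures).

Overburden (lithostatic) stress σ_v:
amphibolite: 3010 kg/m³ × 9.80665 m/s² × 11770 m = 3.474×10^8 Pa = 347.4 MPa
Pore pressure P_p = λ·σ_v = 0.65 × 347.4 MPa = 225.8 MPa
Effective stress σ' = σ_v − P_p = 347.4 − 225.8 = 121.60 MPa = 1.2160 kbar

1.2 kbar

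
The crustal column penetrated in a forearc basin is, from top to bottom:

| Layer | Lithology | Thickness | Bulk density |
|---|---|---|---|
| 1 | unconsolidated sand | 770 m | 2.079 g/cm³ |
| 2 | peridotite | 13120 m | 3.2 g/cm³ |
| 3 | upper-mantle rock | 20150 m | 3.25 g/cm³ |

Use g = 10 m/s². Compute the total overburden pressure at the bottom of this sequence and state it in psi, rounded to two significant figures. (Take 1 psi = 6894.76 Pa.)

unconsolidated sand: 2079 kg/m³ × 10 m/s² × 770 m = 1.601×10^7 Pa = 2322 psi
peridotite: 3200 kg/m³ × 10 m/s² × 13120 m = 4.198×10^8 Pa = 60893 psi
upper-mantle rock: 3250 kg/m³ × 10 m/s² × 20150 m = 6.549×10^8 Pa = 94982 psi
Total = 2322 + 60893 + 94982 = 1.5820×10^5 psi

160000 psi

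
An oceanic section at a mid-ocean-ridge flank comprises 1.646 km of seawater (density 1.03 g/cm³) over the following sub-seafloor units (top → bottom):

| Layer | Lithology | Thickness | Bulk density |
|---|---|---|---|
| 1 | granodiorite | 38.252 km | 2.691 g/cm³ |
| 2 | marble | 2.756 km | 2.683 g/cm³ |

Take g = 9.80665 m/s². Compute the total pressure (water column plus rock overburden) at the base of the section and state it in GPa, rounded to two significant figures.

1.1 GPa

seawater: 1030 kg/m³ × 9.80665 m/s² × 1646 m = 1.663×10^7 Pa = 0.01663 GPa
granodiorite: 2691 kg/m³ × 9.80665 m/s² × 38252 m = 1.009×10^9 Pa = 1.009 GPa
marble: 2683 kg/m³ × 9.80665 m/s² × 2756 m = 7.251×10^7 Pa = 0.07251 GPa
Total = 0.01663 + 1.009 + 0.07251 = 1.0986 GPa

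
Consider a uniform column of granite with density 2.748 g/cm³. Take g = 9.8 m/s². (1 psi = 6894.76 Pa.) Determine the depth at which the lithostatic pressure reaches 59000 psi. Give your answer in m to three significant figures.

h = P/(ρg) = 59000 psi / (2748 kg/m³ × 9.8 m/s²) = 4.068×10^8 Pa / 26930 Pa/m = 15105 m

15100 m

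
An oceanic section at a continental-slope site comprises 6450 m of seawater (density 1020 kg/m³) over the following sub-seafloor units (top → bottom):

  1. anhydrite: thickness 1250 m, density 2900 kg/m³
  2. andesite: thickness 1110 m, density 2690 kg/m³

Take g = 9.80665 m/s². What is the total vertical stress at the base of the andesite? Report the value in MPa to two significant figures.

seawater: 1020 kg/m³ × 9.80665 m/s² × 6450 m = 6.452×10^7 Pa = 64.52 MPa
anhydrite: 2900 kg/m³ × 9.80665 m/s² × 1250 m = 3.555×10^7 Pa = 35.55 MPa
andesite: 2690 kg/m³ × 9.80665 m/s² × 1110 m = 2.928×10^7 Pa = 29.28 MPa
Total = 64.52 + 35.55 + 29.28 = 129.35 MPa

130 MPa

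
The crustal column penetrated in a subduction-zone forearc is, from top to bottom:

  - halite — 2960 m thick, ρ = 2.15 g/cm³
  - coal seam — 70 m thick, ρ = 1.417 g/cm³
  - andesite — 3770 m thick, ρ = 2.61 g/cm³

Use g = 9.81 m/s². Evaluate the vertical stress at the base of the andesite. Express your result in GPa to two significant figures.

0.16 GPa

halite: 2150 kg/m³ × 9.81 m/s² × 2960 m = 6.243×10^7 Pa = 0.06243 GPa
coal seam: 1417 kg/m³ × 9.81 m/s² × 70 m = 9.731×10^5 Pa = 9.731×10^-4 GPa
andesite: 2610 kg/m³ × 9.81 m/s² × 3770 m = 9.653×10^7 Pa = 0.09653 GPa
Total = 0.06243 + 9.731×10^-4 + 0.09653 = 0.15993 GPa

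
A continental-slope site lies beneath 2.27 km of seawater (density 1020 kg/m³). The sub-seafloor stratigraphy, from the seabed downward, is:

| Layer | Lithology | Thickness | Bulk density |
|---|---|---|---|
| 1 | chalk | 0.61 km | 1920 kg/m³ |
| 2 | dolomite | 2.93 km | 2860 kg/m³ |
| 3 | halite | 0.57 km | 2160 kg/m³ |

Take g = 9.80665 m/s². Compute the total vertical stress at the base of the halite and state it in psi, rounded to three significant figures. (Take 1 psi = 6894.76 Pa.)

18600 psi

seawater: 1020 kg/m³ × 9.80665 m/s² × 2270 m = 2.271×10^7 Pa = 3293 psi
chalk: 1920 kg/m³ × 9.80665 m/s² × 610 m = 1.149×10^7 Pa = 1666 psi
dolomite: 2860 kg/m³ × 9.80665 m/s² × 2930 m = 8.218×10^7 Pa = 11919 psi
halite: 2160 kg/m³ × 9.80665 m/s² × 570 m = 1.207×10^7 Pa = 1751 psi
Total = 3293 + 1666 + 11919 + 1751 = 18629 psi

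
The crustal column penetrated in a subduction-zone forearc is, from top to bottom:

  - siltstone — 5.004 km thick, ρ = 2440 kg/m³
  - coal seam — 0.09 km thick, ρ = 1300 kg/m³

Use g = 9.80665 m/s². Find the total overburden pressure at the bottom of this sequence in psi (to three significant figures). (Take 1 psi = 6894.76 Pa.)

siltstone: 2440 kg/m³ × 9.80665 m/s² × 5004 m = 1.197×10^8 Pa = 17366 psi
coal seam: 1300 kg/m³ × 9.80665 m/s² × 90 m = 1.147×10^6 Pa = 166.4 psi
Total = 17366 + 166.4 = 17533 psi

17500 psi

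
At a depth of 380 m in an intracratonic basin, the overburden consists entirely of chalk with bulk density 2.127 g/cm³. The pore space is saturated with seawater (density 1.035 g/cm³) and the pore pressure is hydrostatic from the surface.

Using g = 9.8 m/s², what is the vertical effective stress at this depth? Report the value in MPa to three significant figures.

4.07 MPa

Overburden (lithostatic) stress σ_v:
chalk: 2127 kg/m³ × 9.8 m/s² × 380 m = 7.921×10^6 Pa = 7.921 MPa
Pore pressure P_p = 1035 kg/m³ × 9.8 m/s² × 380 m = 3.854×10^6 Pa = 3.854 MPa
Effective stress σ' = σ_v − P_p = 7.921 − 3.854 = 4.0666 MPa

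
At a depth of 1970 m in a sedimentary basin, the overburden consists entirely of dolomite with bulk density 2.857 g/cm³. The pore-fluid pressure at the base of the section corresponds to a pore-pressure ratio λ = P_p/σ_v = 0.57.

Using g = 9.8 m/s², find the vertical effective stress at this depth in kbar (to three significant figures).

Overburden (lithostatic) stress σ_v:
dolomite: 2857 kg/m³ × 9.8 m/s² × 1970 m = 5.516×10^7 Pa = 55.16 MPa
Pore pressure P_p = λ·σ_v = 0.57 × 55.16 MPa = 31.44 MPa
Effective stress σ' = σ_v − P_p = 55.16 − 31.44 = 23.718 MPa = 0.23718 kbar

0.237 kbar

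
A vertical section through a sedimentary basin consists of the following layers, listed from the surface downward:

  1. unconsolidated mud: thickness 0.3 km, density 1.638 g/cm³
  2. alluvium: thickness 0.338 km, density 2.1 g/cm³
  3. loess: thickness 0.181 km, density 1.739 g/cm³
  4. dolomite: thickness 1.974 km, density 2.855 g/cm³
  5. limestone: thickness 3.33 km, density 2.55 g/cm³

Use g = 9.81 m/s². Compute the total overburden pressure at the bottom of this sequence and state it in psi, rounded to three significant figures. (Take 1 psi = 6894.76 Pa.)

unconsolidated mud: 1638 kg/m³ × 9.81 m/s² × 300 m = 4.821×10^6 Pa = 699.2 psi
alluvium: 2100 kg/m³ × 9.81 m/s² × 338 m = 6.963×10^6 Pa = 1010 psi
loess: 1739 kg/m³ × 9.81 m/s² × 181 m = 3.088×10^6 Pa = 447.8 psi
dolomite: 2855 kg/m³ × 9.81 m/s² × 1974 m = 5.529×10^7 Pa = 8019 psi
limestone: 2550 kg/m³ × 9.81 m/s² × 3330 m = 8.330×10^7 Pa = 12082 psi
Total = 699.2 + 1010 + 447.8 + 8019 + 12082 = 22258 psi

22300 psi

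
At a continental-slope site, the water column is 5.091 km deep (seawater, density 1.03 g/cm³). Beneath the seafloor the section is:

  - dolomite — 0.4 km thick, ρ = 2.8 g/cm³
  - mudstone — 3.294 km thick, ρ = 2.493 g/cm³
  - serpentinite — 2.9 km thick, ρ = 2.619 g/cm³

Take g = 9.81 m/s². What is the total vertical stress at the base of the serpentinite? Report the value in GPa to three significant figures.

seawater: 1030 kg/m³ × 9.81 m/s² × 5091 m = 5.144×10^7 Pa = 0.05144 GPa
dolomite: 2800 kg/m³ × 9.81 m/s² × 400 m = 1.099×10^7 Pa = 0.01099 GPa
mudstone: 2493 kg/m³ × 9.81 m/s² × 3294 m = 8.056×10^7 Pa = 0.08056 GPa
serpentinite: 2619 kg/m³ × 9.81 m/s² × 2900 m = 7.451×10^7 Pa = 0.07451 GPa
Total = 0.05144 + 0.01099 + 0.08056 + 0.07451 = 0.21750 GPa

0.217 GPa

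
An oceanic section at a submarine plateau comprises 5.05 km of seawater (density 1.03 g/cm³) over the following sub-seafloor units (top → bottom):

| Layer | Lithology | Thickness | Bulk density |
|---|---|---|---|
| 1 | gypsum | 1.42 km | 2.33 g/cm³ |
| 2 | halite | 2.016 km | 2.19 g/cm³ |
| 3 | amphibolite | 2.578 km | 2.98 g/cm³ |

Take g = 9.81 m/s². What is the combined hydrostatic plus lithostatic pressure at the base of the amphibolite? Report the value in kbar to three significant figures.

seawater: 1030 kg/m³ × 9.81 m/s² × 5050 m = 5.103×10^7 Pa = 0.5103 kbar
gypsum: 2330 kg/m³ × 9.81 m/s² × 1420 m = 3.246×10^7 Pa = 0.3246 kbar
halite: 2190 kg/m³ × 9.81 m/s² × 2016 m = 4.331×10^7 Pa = 0.4331 kbar
amphibolite: 2980 kg/m³ × 9.81 m/s² × 2578 m = 7.536×10^7 Pa = 0.7536 kbar
Total = 0.5103 + 0.3246 + 0.4331 + 0.7536 = 2.0216 kbar

2.02 kbar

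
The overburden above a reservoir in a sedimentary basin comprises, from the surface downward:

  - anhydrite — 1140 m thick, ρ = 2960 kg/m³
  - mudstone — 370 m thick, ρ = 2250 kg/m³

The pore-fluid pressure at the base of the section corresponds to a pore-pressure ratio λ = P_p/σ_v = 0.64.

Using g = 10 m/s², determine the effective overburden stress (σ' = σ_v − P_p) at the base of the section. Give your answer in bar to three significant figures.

Overburden (lithostatic) stress σ_v:
anhydrite: 2960 kg/m³ × 10 m/s² × 1140 m = 3.374×10^7 Pa = 33.74 MPa
mudstone: 2250 kg/m³ × 10 m/s² × 370 m = 8.325×10^6 Pa = 8.325 MPa
Total = 33.74 + 8.325 = 42.069 MPa
Pore pressure P_p = λ·σ_v = 0.64 × 42.07 MPa = 26.92 MPa
Effective stress σ' = σ_v − P_p = 42.07 − 26.92 = 15.145 MPa = 151.45 bar

151 bar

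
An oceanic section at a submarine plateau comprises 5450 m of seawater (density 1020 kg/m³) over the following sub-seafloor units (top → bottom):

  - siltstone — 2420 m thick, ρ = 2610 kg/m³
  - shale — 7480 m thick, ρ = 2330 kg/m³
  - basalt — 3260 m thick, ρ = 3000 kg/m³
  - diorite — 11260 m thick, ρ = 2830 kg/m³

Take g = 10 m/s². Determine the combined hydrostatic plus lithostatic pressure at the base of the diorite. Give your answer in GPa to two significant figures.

0.71 GPa

seawater: 1020 kg/m³ × 10 m/s² × 5450 m = 5.559×10^7 Pa = 0.05559 GPa
siltstone: 2610 kg/m³ × 10 m/s² × 2420 m = 6.316×10^7 Pa = 0.06316 GPa
shale: 2330 kg/m³ × 10 m/s² × 7480 m = 1.743×10^8 Pa = 0.1743 GPa
basalt: 3000 kg/m³ × 10 m/s² × 3260 m = 9.780×10^7 Pa = 0.09780 GPa
diorite: 2830 kg/m³ × 10 m/s² × 11260 m = 3.187×10^8 Pa = 0.3187 GPa
Total = 0.05559 + 0.06316 + 0.1743 + 0.09780 + 0.3187 = 0.70949 GPa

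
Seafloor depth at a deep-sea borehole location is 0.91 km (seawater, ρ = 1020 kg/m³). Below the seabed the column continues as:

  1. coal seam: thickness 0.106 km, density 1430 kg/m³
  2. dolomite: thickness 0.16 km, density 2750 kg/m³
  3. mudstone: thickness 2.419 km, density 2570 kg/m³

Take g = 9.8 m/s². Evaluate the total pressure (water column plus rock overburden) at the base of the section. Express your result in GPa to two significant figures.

seawater: 1020 kg/m³ × 9.8 m/s² × 910 m = 9.096×10^6 Pa = 9.096×10^-3 GPa
coal seam: 1430 kg/m³ × 9.8 m/s² × 106 m = 1.485×10^6 Pa = 1.485×10^-3 GPa
dolomite: 2750 kg/m³ × 9.8 m/s² × 160 m = 4.312×10^6 Pa = 4.312×10^-3 GPa
mudstone: 2570 kg/m³ × 9.8 m/s² × 2419 m = 6.092×10^7 Pa = 0.06092 GPa
Total = 9.096×10^-3 + 1.485×10^-3 + 4.312×10^-3 + 0.06092 = 0.075819 GPa

0.076 GPa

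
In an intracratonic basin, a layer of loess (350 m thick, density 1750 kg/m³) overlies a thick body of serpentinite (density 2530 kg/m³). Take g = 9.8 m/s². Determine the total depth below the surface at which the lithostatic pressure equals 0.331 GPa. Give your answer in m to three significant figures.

13500 m

Pressure at base of upper layers: 1750×9.8×350 = 6.003×10^6 Pa = 6.002×10^-3 GPa
Remaining pressure to be supplied by serpentinite: 3.310×10^8 − 6.003×10^6 = 3.250×10^8 Pa
Additional depth in serpentinite = 3.250×10^8 Pa / (2530 kg/m³ × 9.8 m/s²) = 13108 m
Total depth = 350 m + 13108 m = 13458 m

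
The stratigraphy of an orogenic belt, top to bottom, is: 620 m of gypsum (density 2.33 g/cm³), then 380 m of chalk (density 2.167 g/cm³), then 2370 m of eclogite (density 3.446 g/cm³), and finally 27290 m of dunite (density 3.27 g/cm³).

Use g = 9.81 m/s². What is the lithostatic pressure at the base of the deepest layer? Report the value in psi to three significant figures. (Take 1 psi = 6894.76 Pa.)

gypsum: 2330 kg/m³ × 9.81 m/s² × 620 m = 1.417×10^7 Pa = 2055 psi
chalk: 2167 kg/m³ × 9.81 m/s² × 380 m = 8.078×10^6 Pa = 1172 psi
eclogite: 3446 kg/m³ × 9.81 m/s² × 2370 m = 8.012×10^7 Pa = 11620 psi
dunite: 3270 kg/m³ × 9.81 m/s² × 27290 m = 8.754×10^8 Pa = 1.270×10^5 psi
Total = 2055 + 1172 + 11620 + 1.270×10^5 = 1.4182×10^5 psi

142000 psi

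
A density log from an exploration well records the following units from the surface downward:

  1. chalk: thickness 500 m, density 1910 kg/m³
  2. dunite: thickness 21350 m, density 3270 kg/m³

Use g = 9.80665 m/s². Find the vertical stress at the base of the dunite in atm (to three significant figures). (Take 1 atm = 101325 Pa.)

chalk: 1910 kg/m³ × 9.80665 m/s² × 500 m = 9.365×10^6 Pa = 92.43 atm
dunite: 3270 kg/m³ × 9.80665 m/s² × 21350 m = 6.846×10^8 Pa = 6757 atm
Total = 92.43 + 6757 = 6849.4 atm

6850 atm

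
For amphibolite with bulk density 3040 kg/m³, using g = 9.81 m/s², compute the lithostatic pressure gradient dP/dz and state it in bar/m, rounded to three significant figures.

dP/dz = ρg = 3040 kg/m³ × 9.81 m/s² = 29822 Pa/m
= 29822 Pa/m × (1 bar/m / 1.0000×10^5 Pa/m) = 0.29822 bar/m

0.298 bar/m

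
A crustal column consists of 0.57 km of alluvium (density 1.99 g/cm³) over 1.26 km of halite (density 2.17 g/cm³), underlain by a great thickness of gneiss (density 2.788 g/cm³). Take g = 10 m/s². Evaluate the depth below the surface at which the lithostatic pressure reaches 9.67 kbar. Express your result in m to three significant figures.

Pressure at base of upper layers: 1990×10×570 + 2170×10×1260 = 3.869×10^7 Pa = 0.3869 kbar
Remaining pressure to be supplied by gneiss: 9.670×10^8 − 3.869×10^7 = 9.283×10^8 Pa
Additional depth in gneiss = 9.283×10^8 Pa / (2788 kg/m³ × 10 m/s²) = 33297 m
Total depth = 1830 m + 33297 m = 35127 m

35100 m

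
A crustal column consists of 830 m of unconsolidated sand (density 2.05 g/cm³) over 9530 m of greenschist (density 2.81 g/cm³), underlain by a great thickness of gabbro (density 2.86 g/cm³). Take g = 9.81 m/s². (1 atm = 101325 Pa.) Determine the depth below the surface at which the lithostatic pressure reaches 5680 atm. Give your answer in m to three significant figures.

Pressure at base of upper layers: 2050×9.81×830 + 2810×9.81×9530 = 2.794×10^8 Pa = 2757 atm
Remaining pressure to be supplied by gabbro: 5.755×10^8 − 2.794×10^8 = 2.961×10^8 Pa
Additional depth in gabbro = 2.961×10^8 Pa / (2860 kg/m³ × 9.81 m/s²) = 10555 m
Total depth = 10360 m + 10555 m = 20915 m

20900 m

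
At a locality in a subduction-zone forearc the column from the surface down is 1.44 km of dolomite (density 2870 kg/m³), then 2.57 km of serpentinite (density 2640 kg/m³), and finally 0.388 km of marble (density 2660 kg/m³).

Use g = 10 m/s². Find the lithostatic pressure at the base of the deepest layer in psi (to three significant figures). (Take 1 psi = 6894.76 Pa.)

17300 psi

dolomite: 2870 kg/m³ × 10 m/s² × 1440 m = 4.133×10^7 Pa = 5994 psi
serpentinite: 2640 kg/m³ × 10 m/s² × 2570 m = 6.785×10^7 Pa = 9841 psi
marble: 2660 kg/m³ × 10 m/s² × 388 m = 1.032×10^7 Pa = 1497 psi
Total = 5994 + 9841 + 1497 = 17332 psi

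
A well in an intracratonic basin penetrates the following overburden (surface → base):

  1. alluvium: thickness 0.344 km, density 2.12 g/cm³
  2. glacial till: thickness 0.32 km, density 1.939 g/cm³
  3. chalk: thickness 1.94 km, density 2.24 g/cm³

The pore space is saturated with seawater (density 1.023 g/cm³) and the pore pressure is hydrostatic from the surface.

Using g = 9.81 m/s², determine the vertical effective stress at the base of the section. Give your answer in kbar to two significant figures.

Overburden (lithostatic) stress σ_v:
alluvium: 2120 kg/m³ × 9.81 m/s² × 344 m = 7.154×10^6 Pa = 7.154 MPa
glacial till: 1939 kg/m³ × 9.81 m/s² × 320 m = 6.087×10^6 Pa = 6.087 MPa
chalk: 2240 kg/m³ × 9.81 m/s² × 1940 m = 4.263×10^7 Pa = 42.63 MPa
Total = 7.154 + 6.087 + 42.63 = 55.871 MPa
Pore pressure P_p = 1023 kg/m³ × 9.81 m/s² × 2604 m = 2.613×10^7 Pa = 26.13 MPa
Effective stress σ' = σ_v − P_p = 55.87 − 26.13 = 29.739 MPa = 0.29739 kbar

0.30 kbar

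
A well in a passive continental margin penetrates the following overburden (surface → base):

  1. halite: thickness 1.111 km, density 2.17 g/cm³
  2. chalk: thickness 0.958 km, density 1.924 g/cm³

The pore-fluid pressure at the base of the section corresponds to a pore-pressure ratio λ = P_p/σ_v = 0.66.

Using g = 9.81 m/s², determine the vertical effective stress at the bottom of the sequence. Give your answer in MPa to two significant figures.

14 MPa

Overburden (lithostatic) stress σ_v:
halite: 2170 kg/m³ × 9.81 m/s² × 1111 m = 2.365×10^7 Pa = 23.65 MPa
chalk: 1924 kg/m³ × 9.81 m/s² × 958 m = 1.808×10^7 Pa = 18.08 MPa
Total = 23.65 + 18.08 = 41.732 MPa
Pore pressure P_p = λ·σ_v = 0.66 × 41.73 MPa = 27.54 MPa
Effective stress σ' = σ_v − P_p = 41.73 − 27.54 = 14.189 MPa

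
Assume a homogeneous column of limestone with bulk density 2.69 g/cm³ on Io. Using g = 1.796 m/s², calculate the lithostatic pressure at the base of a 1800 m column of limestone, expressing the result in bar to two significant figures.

87 bar

limestone: 2690 kg/m³ × 1.796 m/s² × 1800 m = 8.696×10^6 Pa = 86.96 bar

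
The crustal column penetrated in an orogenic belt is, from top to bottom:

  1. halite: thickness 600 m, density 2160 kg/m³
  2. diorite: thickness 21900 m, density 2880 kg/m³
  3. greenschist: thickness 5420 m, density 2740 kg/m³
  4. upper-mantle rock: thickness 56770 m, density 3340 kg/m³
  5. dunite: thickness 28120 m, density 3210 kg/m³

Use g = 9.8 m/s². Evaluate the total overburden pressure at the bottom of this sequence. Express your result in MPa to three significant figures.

halite: 2160 kg/m³ × 9.8 m/s² × 600 m = 1.270×10^7 Pa = 12.70 MPa
diorite: 2880 kg/m³ × 9.8 m/s² × 21900 m = 6.181×10^8 Pa = 618.1 MPa
greenschist: 2740 kg/m³ × 9.8 m/s² × 5420 m = 1.455×10^8 Pa = 145.5 MPa
upper-mantle rock: 3340 kg/m³ × 9.8 m/s² × 56770 m = 1.858×10^9 Pa = 1858 MPa
dunite: 3210 kg/m³ × 9.8 m/s² × 28120 m = 8.846×10^8 Pa = 884.6 MPa
Total = 12.70 + 618.1 + 145.5 + 1858 + 884.6 = 3519.1 MPa

3520 MPa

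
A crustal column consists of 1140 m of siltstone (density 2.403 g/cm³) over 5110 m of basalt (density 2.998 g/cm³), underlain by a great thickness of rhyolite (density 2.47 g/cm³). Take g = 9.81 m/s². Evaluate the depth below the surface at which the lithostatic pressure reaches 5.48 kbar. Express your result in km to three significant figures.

21.6 km

Pressure at base of upper layers: 2403×9.81×1140 + 2998×9.81×5110 = 1.772×10^8 Pa = 1.772 kbar
Remaining pressure to be supplied by rhyolite: 5.480×10^8 − 1.772×10^8 = 3.708×10^8 Pa
Additional depth in rhyolite = 3.708×10^8 Pa / (2470 kg/m³ × 9.81 m/s²) = 15305 m
Total depth = 6250 m + 15305 m = 21555 m
= 21.555 km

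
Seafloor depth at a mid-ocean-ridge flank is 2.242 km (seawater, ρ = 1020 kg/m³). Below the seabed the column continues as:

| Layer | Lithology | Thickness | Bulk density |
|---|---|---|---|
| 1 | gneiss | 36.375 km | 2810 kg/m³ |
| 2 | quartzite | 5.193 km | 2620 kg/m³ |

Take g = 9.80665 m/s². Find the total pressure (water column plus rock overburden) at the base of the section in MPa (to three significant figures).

seawater: 1020 kg/m³ × 9.80665 m/s² × 2242 m = 2.243×10^7 Pa = 22.43 MPa
gneiss: 2810 kg/m³ × 9.80665 m/s² × 36375 m = 1.002×10^9 Pa = 1002 MPa
quartzite: 2620 kg/m³ × 9.80665 m/s² × 5193 m = 1.334×10^8 Pa = 133.4 MPa
Total = 22.43 + 1002 + 133.4 = 1158.2 MPa

1160 MPa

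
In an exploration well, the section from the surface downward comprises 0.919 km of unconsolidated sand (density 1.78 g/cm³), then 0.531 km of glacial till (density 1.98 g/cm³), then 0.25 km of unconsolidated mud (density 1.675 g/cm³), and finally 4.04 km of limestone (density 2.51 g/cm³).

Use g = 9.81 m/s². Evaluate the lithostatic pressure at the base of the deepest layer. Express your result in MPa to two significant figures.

130 MPa

unconsolidated sand: 1780 kg/m³ × 9.81 m/s² × 919 m = 1.605×10^7 Pa = 16.05 MPa
glacial till: 1980 kg/m³ × 9.81 m/s² × 531 m = 1.031×10^7 Pa = 10.31 MPa
unconsolidated mud: 1675 kg/m³ × 9.81 m/s² × 250 m = 4.108×10^6 Pa = 4.108 MPa
limestone: 2510 kg/m³ × 9.81 m/s² × 4040 m = 9.948×10^7 Pa = 99.48 MPa
Total = 16.05 + 10.31 + 4.108 + 99.48 = 129.95 MPa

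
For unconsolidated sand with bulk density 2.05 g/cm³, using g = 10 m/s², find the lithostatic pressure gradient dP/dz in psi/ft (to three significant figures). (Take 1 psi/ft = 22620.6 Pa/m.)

0.906 psi/ft

dP/dz = ρg = 2050 kg/m³ × 10 m/s² = 20500 Pa/m
= 20500 Pa/m × (1 psi/ft / 22621 Pa/m) = 0.90625 psi/ft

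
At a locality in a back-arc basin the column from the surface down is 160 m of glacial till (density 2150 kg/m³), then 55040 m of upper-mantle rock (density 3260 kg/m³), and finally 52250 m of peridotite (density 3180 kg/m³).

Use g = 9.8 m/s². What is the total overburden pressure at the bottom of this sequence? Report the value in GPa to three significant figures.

3.39 GPa

glacial till: 2150 kg/m³ × 9.8 m/s² × 160 m = 3.371×10^6 Pa = 3.371×10^-3 GPa
upper-mantle rock: 3260 kg/m³ × 9.8 m/s² × 55040 m = 1.758×10^9 Pa = 1.758 GPa
peridotite: 3180 kg/m³ × 9.8 m/s² × 52250 m = 1.628×10^9 Pa = 1.628 GPa
Total = 3.371×10^-3 + 1.758 + 1.628 = 3.3901 GPa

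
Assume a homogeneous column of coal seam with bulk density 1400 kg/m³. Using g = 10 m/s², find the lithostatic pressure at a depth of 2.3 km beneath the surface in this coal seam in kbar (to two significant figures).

0.32 kbar

coal seam: 1400 kg/m³ × 10 m/s² × 2300 m = 3.220×10^7 Pa = 0.3220 kbar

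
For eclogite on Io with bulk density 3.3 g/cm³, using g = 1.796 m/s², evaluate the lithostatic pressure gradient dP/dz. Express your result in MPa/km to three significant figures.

dP/dz = ρg = 3300 kg/m³ × 1.796 m/s² = 5926.8 Pa/m
= 5926.8 Pa/m × (1 MPa/km / 1000.0 Pa/m) = 5.9268 MPa/km

5.93 MPa/km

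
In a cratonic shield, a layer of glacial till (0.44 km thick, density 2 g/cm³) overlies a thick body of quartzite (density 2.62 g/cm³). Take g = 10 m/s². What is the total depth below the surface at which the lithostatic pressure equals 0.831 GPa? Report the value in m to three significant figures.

Pressure at base of upper layers: 2000×10×440 = 8.800×10^6 Pa = 8.800×10^-3 GPa
Remaining pressure to be supplied by quartzite: 8.310×10^8 − 8.800×10^6 = 8.222×10^8 Pa
Additional depth in quartzite = 8.222×10^8 Pa / (2620 kg/m³ × 10 m/s²) = 31382 m
Total depth = 440 m + 31382 m = 31822 m

31800 m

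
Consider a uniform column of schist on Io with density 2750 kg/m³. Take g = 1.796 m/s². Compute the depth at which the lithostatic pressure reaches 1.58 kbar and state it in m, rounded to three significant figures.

32000 m

h = P/(ρg) = 1.58 kbar / (2750 kg/m³ × 1.796 m/s²) = 1.580×10^8 Pa / 4939.0 Pa/m = 31990 m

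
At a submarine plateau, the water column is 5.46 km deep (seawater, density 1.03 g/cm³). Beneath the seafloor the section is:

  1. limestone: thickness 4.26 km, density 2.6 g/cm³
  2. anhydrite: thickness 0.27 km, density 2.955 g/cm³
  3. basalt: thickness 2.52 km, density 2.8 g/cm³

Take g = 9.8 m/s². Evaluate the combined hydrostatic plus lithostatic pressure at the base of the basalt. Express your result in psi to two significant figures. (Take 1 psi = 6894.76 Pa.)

35000 psi

seawater: 1030 kg/m³ × 9.8 m/s² × 5460 m = 5.511×10^7 Pa = 7993 psi
limestone: 2600 kg/m³ × 9.8 m/s² × 4260 m = 1.085×10^8 Pa = 15743 psi
anhydrite: 2955 kg/m³ × 9.8 m/s² × 270 m = 7.819×10^6 Pa = 1134 psi
basalt: 2800 kg/m³ × 9.8 m/s² × 2520 m = 6.915×10^7 Pa = 10029 psi
Total = 7993 + 15743 + 1134 + 10029 = 34900 psi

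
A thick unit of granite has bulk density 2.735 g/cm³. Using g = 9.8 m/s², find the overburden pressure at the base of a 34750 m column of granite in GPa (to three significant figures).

granite: 2735 kg/m³ × 9.8 m/s² × 34750 m = 9.314×10^8 Pa = 0.9314 GPa

0.931 GPa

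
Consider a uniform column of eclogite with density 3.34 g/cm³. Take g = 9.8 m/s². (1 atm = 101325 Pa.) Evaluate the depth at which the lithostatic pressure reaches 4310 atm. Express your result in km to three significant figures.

h = P/(ρg) = 4310 atm / (3340 kg/m³ × 9.8 m/s²) = 4.367×10^8 Pa / 32732 Pa/m = 13342 m
= 13.342 km

13.3 km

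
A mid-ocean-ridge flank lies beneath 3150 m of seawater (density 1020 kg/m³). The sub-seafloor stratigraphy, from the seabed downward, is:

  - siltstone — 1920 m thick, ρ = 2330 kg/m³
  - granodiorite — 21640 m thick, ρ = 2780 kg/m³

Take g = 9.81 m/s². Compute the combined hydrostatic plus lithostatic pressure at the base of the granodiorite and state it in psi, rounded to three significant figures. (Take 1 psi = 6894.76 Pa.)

seawater: 1020 kg/m³ × 9.81 m/s² × 3150 m = 3.152×10^7 Pa = 4572 psi
siltstone: 2330 kg/m³ × 9.81 m/s² × 1920 m = 4.389×10^7 Pa = 6365 psi
granodiorite: 2780 kg/m³ × 9.81 m/s² × 21640 m = 5.902×10^8 Pa = 85596 psi
Total = 4572 + 6365 + 85596 = 96532 psi

96500 psi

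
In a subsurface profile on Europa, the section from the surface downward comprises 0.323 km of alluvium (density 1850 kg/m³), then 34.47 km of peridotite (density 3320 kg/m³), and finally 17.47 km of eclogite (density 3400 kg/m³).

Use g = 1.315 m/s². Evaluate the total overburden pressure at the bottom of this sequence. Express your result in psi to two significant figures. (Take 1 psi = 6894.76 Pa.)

alluvium: 1850 kg/m³ × 1.315 m/s² × 323 m = 7.858×10^5 Pa = 114.0 psi
peridotite: 3320 kg/m³ × 1.315 m/s² × 34470 m = 1.505×10^8 Pa = 21827 psi
eclogite: 3400 kg/m³ × 1.315 m/s² × 17470 m = 7.811×10^7 Pa = 11329 psi
Total = 114.0 + 21827 + 11329 = 33269 psi

33000 psi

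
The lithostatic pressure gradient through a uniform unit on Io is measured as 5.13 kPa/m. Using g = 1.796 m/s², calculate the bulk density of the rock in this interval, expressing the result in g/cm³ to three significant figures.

ρ = (dP/dz)/g = 5.13 kPa/m / 1.796 m/s² = 5130.0 Pa/m / 1.796 m/s² = 2856.3 kg/m³
= 2.856 g/cm³

2.86 g/cm³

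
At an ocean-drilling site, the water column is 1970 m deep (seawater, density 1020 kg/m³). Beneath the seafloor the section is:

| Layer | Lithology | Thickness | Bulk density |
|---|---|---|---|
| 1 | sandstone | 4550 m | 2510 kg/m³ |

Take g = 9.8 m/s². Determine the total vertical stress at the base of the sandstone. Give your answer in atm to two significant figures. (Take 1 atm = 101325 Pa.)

1300 atm

seawater: 1020 kg/m³ × 9.8 m/s² × 1970 m = 1.969×10^7 Pa = 194.3 atm
sandstone: 2510 kg/m³ × 9.8 m/s² × 4550 m = 1.119×10^8 Pa = 1105 atm
Total = 194.3 + 1105 = 1298.9 atm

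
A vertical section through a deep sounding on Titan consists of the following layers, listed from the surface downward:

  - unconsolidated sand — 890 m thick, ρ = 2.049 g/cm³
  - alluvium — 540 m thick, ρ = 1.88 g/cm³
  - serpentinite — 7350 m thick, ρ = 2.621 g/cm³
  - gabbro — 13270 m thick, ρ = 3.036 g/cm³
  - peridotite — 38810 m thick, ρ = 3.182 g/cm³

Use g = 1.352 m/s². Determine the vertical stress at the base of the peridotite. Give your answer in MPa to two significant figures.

250 MPa

unconsolidated sand: 2049 kg/m³ × 1.352 m/s² × 890 m = 2.466×10^6 Pa = 2.466 MPa
alluvium: 1880 kg/m³ × 1.352 m/s² × 540 m = 1.373×10^6 Pa = 1.373 MPa
serpentinite: 2621 kg/m³ × 1.352 m/s² × 7350 m = 2.605×10^7 Pa = 26.05 MPa
gabbro: 3036 kg/m³ × 1.352 m/s² × 13270 m = 5.447×10^7 Pa = 54.47 MPa
peridotite: 3182 kg/m³ × 1.352 m/s² × 38810 m = 1.670×10^8 Pa = 167.0 MPa
Total = 2.466 + 1.373 + 26.05 + 54.47 + 167.0 = 251.32 MPa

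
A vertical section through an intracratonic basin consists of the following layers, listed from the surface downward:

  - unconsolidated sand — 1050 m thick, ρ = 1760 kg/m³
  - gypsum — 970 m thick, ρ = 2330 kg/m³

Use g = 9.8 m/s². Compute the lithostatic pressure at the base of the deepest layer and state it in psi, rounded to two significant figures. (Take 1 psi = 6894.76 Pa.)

5800 psi

unconsolidated sand: 1760 kg/m³ × 9.8 m/s² × 1050 m = 1.811×10^7 Pa = 2627 psi
gypsum: 2330 kg/m³ × 9.8 m/s² × 970 m = 2.215×10^7 Pa = 3212 psi
Total = 2627 + 3212 = 5839.1 psi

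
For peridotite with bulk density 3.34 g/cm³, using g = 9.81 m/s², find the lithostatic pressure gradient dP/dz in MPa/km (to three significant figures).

dP/dz = ρg = 3340 kg/m³ × 9.81 m/s² = 32765 Pa/m
= 32765 Pa/m × (1 MPa/km / 1000.0 Pa/m) = 32.765 MPa/km

32.8 MPa/km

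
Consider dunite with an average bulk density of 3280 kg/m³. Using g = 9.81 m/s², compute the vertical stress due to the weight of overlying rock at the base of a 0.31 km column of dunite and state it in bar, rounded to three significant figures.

99.7 bar

dunite: 3280 kg/m³ × 9.81 m/s² × 310 m = 9.975×10^6 Pa = 99.75 bar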